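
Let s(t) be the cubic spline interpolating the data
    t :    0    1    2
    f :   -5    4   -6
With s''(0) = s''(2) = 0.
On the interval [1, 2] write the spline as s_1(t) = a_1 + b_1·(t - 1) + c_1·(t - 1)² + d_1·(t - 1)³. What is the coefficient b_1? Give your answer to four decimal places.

-0.5000

Let M_i = s''(x_i). Step sizes h_i = 1, 1; slopes of the chords Δ_i = (y_(i+1) - y_i)/h_i = 9, -10.
  1·M_0 + 4·M_1 + 1·M_2 = 6(Δ_1 - Δ_0) = -114
Natural end conditions: M_0 = M_2 = 0.
Forward elimination and back-substitution give M_0 = 0, M_1 = -57/2, M_2 = 0.
On [1, 2], with s_1(t) = a_1 + b_1·(t - 1) + c_1·(t - 1)² + d_1·(t - 1)³: c_1 = M_1/2 = -57/4, d_1 = (M_2 - M_1)/(6h_1) = 19/4, b_1 = Δ_1 - h_1(2M_1 + M_2)/6 = -1/2.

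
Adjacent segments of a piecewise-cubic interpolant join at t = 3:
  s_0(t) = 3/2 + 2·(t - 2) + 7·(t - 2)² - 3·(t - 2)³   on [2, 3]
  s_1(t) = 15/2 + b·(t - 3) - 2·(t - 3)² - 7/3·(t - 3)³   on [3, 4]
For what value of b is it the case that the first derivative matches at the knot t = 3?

7

s_0'(t) = 2 + 14·(t - 2) - 9·(t - 2)², so s_0'(3) = 7. On the right, s_1'(3) = b, so b = 7.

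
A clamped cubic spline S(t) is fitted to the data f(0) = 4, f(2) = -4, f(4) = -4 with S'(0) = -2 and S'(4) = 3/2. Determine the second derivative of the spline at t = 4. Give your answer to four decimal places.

0.1250

Let m_i = S''(x_i). Step sizes h_i = 2, 2; slopes of the chords Δ_i = (y_(i+1) - y_i)/h_i = -4, 0.
  2·m_0 + 8·m_1 + 2·m_2 = 6(Δ_1 - Δ_0) = 24
Clamped end conditions give two more equations: 2h_0·m_0 + h_0·m_1 = 6(Δ_0 - S'(0)) = -12 and h_1·m_1 + 2h_1·m_2 = 6(S'(4) - Δ_1) = 9.
Solving: m_0 = -41/8, m_1 = 17/4, m_2 = 1/8.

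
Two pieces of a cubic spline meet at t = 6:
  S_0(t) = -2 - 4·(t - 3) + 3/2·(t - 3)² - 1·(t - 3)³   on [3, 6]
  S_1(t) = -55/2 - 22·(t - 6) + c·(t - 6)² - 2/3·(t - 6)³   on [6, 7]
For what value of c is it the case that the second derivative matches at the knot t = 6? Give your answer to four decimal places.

S_0''(t) = 3 - 6·(t - 3), so S_0''(6) = -15. On the right, S_1''(6) = 2c, so c = -15/2.

-7.5000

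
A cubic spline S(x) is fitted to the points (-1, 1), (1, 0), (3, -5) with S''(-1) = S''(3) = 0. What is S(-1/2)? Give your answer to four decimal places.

0.9844

Let M_i = S''(x_i). Step sizes h_i = 2, 2; slopes of the chords Δ_i = (y_(i+1) - y_i)/h_i = -1/2, -5/2.
  2·M_0 + 8·M_1 + 2·M_2 = 6(Δ_1 - Δ_0) = -12
Natural end conditions: M_0 = M_2 = 0.
Solving: M_0 = 0, M_1 = -3/2, M_2 = 0.
On [-1, 1], S(x) = 1 + 0·(x + 1) + 0·(x + 1)² - 1/8·(x + 1)³.
With (x + 1) = 1/2: S(-1/2) = 63/64.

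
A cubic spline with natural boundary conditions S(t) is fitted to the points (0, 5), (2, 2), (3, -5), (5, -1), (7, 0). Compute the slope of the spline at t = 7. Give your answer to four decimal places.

-0.8398

Write M_i for S''(x_i). With h_i = 2, 1, 2, 2 and divided differences Δ_i = -3/2, -7, 2, 1/2, the continuity of S' gives the tridiagonal system
  2·M_0 + 6·M_1 + 1·M_2 = 6(Δ_1 - Δ_0) = -33
  1·M_1 + 6·M_2 + 2·M_3 = 6(Δ_2 - Δ_1) = 54
  2·M_2 + 8·M_3 + 2·M_4 = 6(Δ_3 - Δ_2) = -9
Natural end conditions: M_0 = M_4 = 0.
Hence M_0 = 0, M_1 = -951/128, M_2 = 741/64, M_3 = -1029/256, M_4 = 0.
On [5, 7], S'(t) = b_3 + 2c_3·(t - 5) + 3d_3·(t - 5)² with b_3 = Δ_3 - h_3(2M_3 + M_4)/6 = 407/128, c_3 = M_3/2 = -1029/512, d_3 = (M_4 - M_3)/(6h_3) = 343/1024. So S'(7) = -215/256.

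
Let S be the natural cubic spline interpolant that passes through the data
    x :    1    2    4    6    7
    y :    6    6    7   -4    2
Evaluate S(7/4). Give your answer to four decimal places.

5.8086

Put σ_i = S'' at the i-th knot. Here h = (1, 2, 2, 1) and Δ = (0, 1/2, -11/2, 6), so the interior equations h_(i-1)·σ_(i-1) + 2(h_(i-1)+h_i)·σ_i + h_i·σ_(i+1) = 6(Δ_i − Δ_(i-1)) read
  1·σ_0 + 6·σ_1 + 2·σ_2 = 6(Δ_1 - Δ_0) = 3
  2·σ_1 + 8·σ_2 + 2·σ_3 = 6(Δ_2 - Δ_1) = -36
  2·σ_2 + 6·σ_3 + 1·σ_4 = 6(Δ_3 - Δ_2) = 69
Natural end conditions: σ_0 = σ_4 = 0.
Forward elimination and back-substitution give σ_0 = 0, σ_1 = 7/2, σ_2 = -9, σ_3 = 29/2, σ_4 = 0.
On [1, 2], S(x) = 6 - 7/12·(x - 1) + 0·(x - 1)² + 7/12·(x - 1)³.
With (x - 1) = 3/4: S(7/4) = 1487/256.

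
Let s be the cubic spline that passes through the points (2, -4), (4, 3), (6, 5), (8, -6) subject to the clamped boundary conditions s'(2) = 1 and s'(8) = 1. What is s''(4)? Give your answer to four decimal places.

Let M_i = s''(x_i). Step sizes h_i = 2, 2, 2; slopes of the chords Δ_i = (y_(i+1) - y_i)/h_i = 7/2, 1, -11/2.
  2·M_0 + 8·M_1 + 2·M_2 = 6(Δ_1 - Δ_0) = -15
  2·M_1 + 8·M_2 + 2·M_3 = 6(Δ_2 - Δ_1) = -39
Clamped end conditions give two more equations: 2h_0·M_0 + h_0·M_1 = 6(Δ_0 - s'(2)) = 15 and h_2·M_2 + 2h_2·M_3 = 6(s'(8) - Δ_2) = 39.
Solving: M_0 = 21/5, M_1 = -9/10, M_2 = -81/10, M_3 = 69/5.

-0.9000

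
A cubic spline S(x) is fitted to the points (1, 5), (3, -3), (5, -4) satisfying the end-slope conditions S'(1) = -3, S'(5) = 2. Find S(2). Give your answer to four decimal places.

1.0313

With σ_i denoting the second derivative at x_i, h_i = 2, 2, and Δ_i = (y_(i+1) − y_i)/h_i = -4, -1/2:
  2·σ_0 + 8·σ_1 + 2·σ_2 = 6(Δ_1 - Δ_0) = 21
Clamped end conditions give two more equations: 2h_0·σ_0 + h_0·σ_1 = 6(Δ_0 - S'(1)) = -6 and h_1·σ_1 + 2h_1·σ_2 = 6(S'(5) - Δ_1) = 15.
Solving: σ_0 = -23/8, σ_1 = 11/4, σ_2 = 19/8.
On [1, 3], S(x) = 5 - 3·(x - 1) - 23/16·(x - 1)² + 15/32·(x - 1)³.
With (x - 1) = 1: S(2) = 33/32.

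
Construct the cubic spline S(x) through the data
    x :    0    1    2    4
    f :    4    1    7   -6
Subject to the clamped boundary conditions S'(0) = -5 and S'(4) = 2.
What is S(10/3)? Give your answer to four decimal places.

-3.0202

With σ_i denoting the second derivative at x_i, h_i = 1, 1, 2, and Δ_i = (y_(i+1) − y_i)/h_i = -3, 6, -13/2:
  1·σ_0 + 4·σ_1 + 1·σ_2 = 6(Δ_1 - Δ_0) = 54
  1·σ_1 + 6·σ_2 + 2·σ_3 = 6(Δ_2 - Δ_1) = -75
Clamped end conditions give two more equations: 2h_0·σ_0 + h_0·σ_1 = 6(Δ_0 - S'(0)) = 12 and h_2·σ_2 + 2h_2·σ_3 = 6(S'(4) - Δ_2) = 51.
Solving: σ_0 = -95/22, σ_1 = 227/11, σ_2 = -533/22, σ_3 = 547/22.
On [2, 4], S(x) = 7 + 15/11·(x - 2) - 533/44·(x - 2)² + 45/11·(x - 2)³.
With (x - 2) = 4/3: S(10/3) = -299/99.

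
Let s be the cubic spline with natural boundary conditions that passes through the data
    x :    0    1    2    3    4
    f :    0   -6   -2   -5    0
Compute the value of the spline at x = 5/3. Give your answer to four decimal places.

-3.1005

Let M_i = s''(x_i). Step sizes h_i = 1, 1, 1, 1; slopes of the chords Δ_i = (y_(i+1) - y_i)/h_i = -6, 4, -3, 5.
  1·M_0 + 4·M_1 + 1·M_2 = 6(Δ_1 - Δ_0) = 60
  1·M_1 + 4·M_2 + 1·M_3 = 6(Δ_2 - Δ_1) = -42
  1·M_2 + 4·M_3 + 1·M_4 = 6(Δ_3 - Δ_2) = 48
Natural end conditions: M_0 = M_4 = 0.
Hence M_0 = 0, M_1 = 279/14, M_2 = -138/7, M_3 = 237/14, M_4 = 0.
On [1, 2], s(x) = -6 + 9/14·(x - 1) + 279/28·(x - 1)² - 185/28·(x - 1)³.
With (x - 1) = 2/3: s(5/3) = -586/189.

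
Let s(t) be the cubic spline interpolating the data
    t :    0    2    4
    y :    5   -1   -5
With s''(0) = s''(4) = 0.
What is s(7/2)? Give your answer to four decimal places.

-4.1172

Write M_i for s''(x_i). With h_i = 2, 2 and divided differences Δ_i = -3, -2, the continuity of s' gives the tridiagonal system
  2·M_0 + 8·M_1 + 2·M_2 = 6(Δ_1 - Δ_0) = 6
Natural end conditions: M_0 = M_2 = 0.
Solving: M_0 = 0, M_1 = 3/4, M_2 = 0.
On [2, 4], s(t) = -1 - 5/2·(t - 2) + 3/8·(t - 2)² - 1/16·(t - 2)³.
With (t - 2) = 3/2: s(7/2) = -527/128.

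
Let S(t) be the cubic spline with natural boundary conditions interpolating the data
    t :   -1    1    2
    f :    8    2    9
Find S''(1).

10

Let σ_i = S''(x_i). Step sizes h_i = 2, 1; slopes of the chords Δ_i = (y_(i+1) - y_i)/h_i = -3, 7.
  2·σ_0 + 6·σ_1 + 1·σ_2 = 6(Δ_1 - Δ_0) = 60
Natural end conditions: σ_0 = σ_2 = 0.
Solving the tridiagonal system: σ_0 = 0, σ_1 = 10, σ_2 = 0.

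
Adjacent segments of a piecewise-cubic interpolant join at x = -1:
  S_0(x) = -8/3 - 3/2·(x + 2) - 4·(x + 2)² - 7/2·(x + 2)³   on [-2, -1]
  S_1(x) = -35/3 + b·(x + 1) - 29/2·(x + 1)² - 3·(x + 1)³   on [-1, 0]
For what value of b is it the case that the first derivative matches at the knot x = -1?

-20

S_0'(x) = -3/2 - 8·(x + 2) - 21/2·(x + 2)², so S_0'(-1) = -20. On the right, S_1'(-1) = b, so b = -20.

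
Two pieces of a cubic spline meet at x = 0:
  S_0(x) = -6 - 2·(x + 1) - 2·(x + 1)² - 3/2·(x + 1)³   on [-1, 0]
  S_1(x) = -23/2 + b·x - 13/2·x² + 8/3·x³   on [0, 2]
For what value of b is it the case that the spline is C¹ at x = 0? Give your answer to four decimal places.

S_0'(x) = -2 - 4·(x + 1) - 9/2·(x + 1)², so S_0'(0) = -21/2. On the right, S_1'(0) = b, so b = -21/2.

-10.5000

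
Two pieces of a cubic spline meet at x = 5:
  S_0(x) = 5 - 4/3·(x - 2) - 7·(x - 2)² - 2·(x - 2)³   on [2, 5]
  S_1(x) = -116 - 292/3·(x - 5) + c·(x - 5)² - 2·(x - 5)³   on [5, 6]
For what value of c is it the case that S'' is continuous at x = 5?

S_0''(x) = -14 - 12·(x - 2), so S_0''(5) = -50. On the right, S_1''(5) = 2c, so c = -25.

-25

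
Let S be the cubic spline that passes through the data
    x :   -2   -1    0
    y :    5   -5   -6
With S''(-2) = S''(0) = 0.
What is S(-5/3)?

Put M_i = S'' at the i-th knot. Here h = (1, 1) and Δ = (-10, -1), so the interior equations h_(i-1)·M_(i-1) + 2(h_(i-1)+h_i)·M_i + h_i·M_(i+1) = 6(Δ_i − Δ_(i-1)) read
  1·M_0 + 4·M_1 + 1·M_2 = 6(Δ_1 - Δ_0) = 54
Natural end conditions: M_0 = M_2 = 0.
Solving: M_0 = 0, M_1 = 27/2, M_2 = 0.
On [-2, -1], S(x) = 5 - 49/4·(x + 2) + 0·(x + 2)² + 9/4·(x + 2)³.
With (x + 2) = 1/3: S(-5/3) = 1.

1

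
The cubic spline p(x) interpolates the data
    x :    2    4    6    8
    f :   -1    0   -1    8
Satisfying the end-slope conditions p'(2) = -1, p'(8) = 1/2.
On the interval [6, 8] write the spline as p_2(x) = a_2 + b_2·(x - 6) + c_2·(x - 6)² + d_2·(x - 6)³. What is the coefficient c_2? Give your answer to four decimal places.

With m_i denoting the second derivative at x_i, h_i = 2, 2, 2, and Δ_i = (y_(i+1) − y_i)/h_i = 1/2, -1/2, 9/2:
  2·m_0 + 8·m_1 + 2·m_2 = 6(Δ_1 - Δ_0) = -6
  2·m_1 + 8·m_2 + 2·m_3 = 6(Δ_2 - Δ_1) = 30
Clamped end conditions give two more equations: 2h_0·m_0 + h_0·m_1 = 6(Δ_0 - p'(2)) = 9 and h_2·m_2 + 2h_2·m_3 = 6(p'(8) - Δ_2) = -24.
Forward elimination and back-substitution give m_0 = 4, m_1 = -7/2, m_2 = 7, m_3 = -19/2.
On [6, 8], with p_2(x) = a_2 + b_2·(x - 6) + c_2·(x - 6)² + d_2·(x - 6)³: c_2 = m_2/2 = 7/2, d_2 = (m_3 - m_2)/(6h_2) = -11/8, b_2 = Δ_2 - h_2(2m_2 + m_3)/6 = 3.

3.5000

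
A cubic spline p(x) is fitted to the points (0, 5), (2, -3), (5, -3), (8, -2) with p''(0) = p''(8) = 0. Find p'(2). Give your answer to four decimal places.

-2.3063

Let σ_i = p''(x_i). Step sizes h_i = 2, 3, 3; slopes of the chords Δ_i = (y_(i+1) - y_i)/h_i = -4, 0, 1/3.
  2·σ_0 + 10·σ_1 + 3·σ_2 = 6(Δ_1 - Δ_0) = 24
  3·σ_1 + 12·σ_2 + 3·σ_3 = 6(Δ_2 - Δ_1) = 2
Natural end conditions: σ_0 = σ_3 = 0.
Forward elimination and back-substitution give σ_0 = 0, σ_1 = 94/37, σ_2 = -52/111, σ_3 = 0.
On [2, 5], p'(x) = b_1 + 2c_1·(x - 2) + 3d_1·(x - 2)² with b_1 = Δ_1 - h_1(2σ_1 + σ_2)/6 = -256/111, c_1 = σ_1/2 = 47/37, d_1 = (σ_2 - σ_1)/(6h_1) = -167/999. So p'(2) = -256/111.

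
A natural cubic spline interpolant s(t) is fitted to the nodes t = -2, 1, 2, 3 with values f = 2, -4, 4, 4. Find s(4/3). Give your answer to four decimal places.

-1.1995

Write M_i for s''(x_i). With h_i = 3, 1, 1 and divided differences Δ_i = -2, 8, 0, the continuity of s' gives the tridiagonal system
  3·M_0 + 8·M_1 + 1·M_2 = 6(Δ_1 - Δ_0) = 60
  1·M_1 + 4·M_2 + 1·M_3 = 6(Δ_2 - Δ_1) = -48
Natural end conditions: M_0 = M_3 = 0.
Solving: M_0 = 0, M_1 = 288/31, M_2 = -444/31, M_3 = 0.
On [1, 2], s(t) = -4 + 226/31·(t - 1) + 144/31·(t - 1)² - 122/31·(t - 1)³.
With (t - 1) = 1/3: s(4/3) = -1004/837.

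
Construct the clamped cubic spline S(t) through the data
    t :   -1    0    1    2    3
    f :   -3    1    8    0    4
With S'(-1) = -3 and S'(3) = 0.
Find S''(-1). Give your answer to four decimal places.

Write M_i for S''(x_i). With h_i = 1, 1, 1, 1 and divided differences Δ_i = 4, 7, -8, 4, the continuity of S' gives the tridiagonal system
  1·M_0 + 4·M_1 + 1·M_2 = 6(Δ_1 - Δ_0) = 18
  1·M_1 + 4·M_2 + 1·M_3 = 6(Δ_2 - Δ_1) = -90
  1·M_2 + 4·M_3 + 1·M_4 = 6(Δ_3 - Δ_2) = 72
Clamped end conditions give two more equations: 2h_0·M_0 + h_0·M_1 = 6(Δ_0 - S'(-1)) = 42 and h_3·M_3 + 2h_3·M_4 = 6(S'(3) - Δ_3) = -24.
Solving: M_0 = 117/7, M_1 = 60/7, M_2 = -33, M_3 = 234/7, M_4 = -201/7.

16.7143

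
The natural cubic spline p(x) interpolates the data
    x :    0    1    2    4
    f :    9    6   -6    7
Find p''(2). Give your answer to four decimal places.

Write m_i for p''(x_i). With h_i = 1, 1, 2 and divided differences Δ_i = -3, -12, 13/2, the continuity of p' gives the tridiagonal system
  1·m_0 + 4·m_1 + 1·m_2 = 6(Δ_1 - Δ_0) = -54
  1·m_1 + 6·m_2 + 2·m_3 = 6(Δ_2 - Δ_1) = 111
Natural end conditions: m_0 = m_3 = 0.
Solving the tridiagonal system: m_0 = 0, m_1 = -435/23, m_2 = 498/23, m_3 = 0.

21.6522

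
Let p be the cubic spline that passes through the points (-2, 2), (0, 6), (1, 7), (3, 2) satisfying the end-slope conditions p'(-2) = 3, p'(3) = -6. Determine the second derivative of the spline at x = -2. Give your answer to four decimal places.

With m_i denoting the second derivative at x_i, h_i = 2, 1, 2, and Δ_i = (y_(i+1) − y_i)/h_i = 2, 1, -5/2:
  2·m_0 + 6·m_1 + 1·m_2 = 6(Δ_1 - Δ_0) = -6
  1·m_1 + 6·m_2 + 2·m_3 = 6(Δ_2 - Δ_1) = -21
Clamped end conditions give two more equations: 2h_0·m_0 + h_0·m_1 = 6(Δ_0 - p'(-2)) = -6 and h_2·m_2 + 2h_2·m_3 = 6(p'(3) - Δ_2) = -21.
Hence m_0 = -45/32, m_1 = -3/16, m_2 = -33/16, m_3 = -135/32.

-1.4063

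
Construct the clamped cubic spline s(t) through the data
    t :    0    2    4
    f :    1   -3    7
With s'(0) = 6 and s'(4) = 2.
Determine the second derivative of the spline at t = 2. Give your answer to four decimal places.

Put M_i = s'' at the i-th knot. Here h = (2, 2) and Δ = (-2, 5), so the interior equations h_(i-1)·M_(i-1) + 2(h_(i-1)+h_i)·M_i + h_i·M_(i+1) = 6(Δ_i − Δ_(i-1)) read
  2·M_0 + 8·M_1 + 2·M_2 = 6(Δ_1 - Δ_0) = 42
Clamped end conditions give two more equations: 2h_0·M_0 + h_0·M_1 = 6(Δ_0 - s'(0)) = -48 and h_1·M_1 + 2h_1·M_2 = 6(s'(4) - Δ_1) = -18.
Hence M_0 = -73/4, M_1 = 25/2, M_2 = -43/4.

12.5000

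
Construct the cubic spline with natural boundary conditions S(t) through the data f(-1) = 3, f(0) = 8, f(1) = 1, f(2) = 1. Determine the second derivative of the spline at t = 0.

-22

Write σ_i for S''(x_i). With h_i = 1, 1, 1 and divided differences Δ_i = 5, -7, 0, the continuity of S' gives the tridiagonal system
  1·σ_0 + 4·σ_1 + 1·σ_2 = 6(Δ_1 - Δ_0) = -72
  1·σ_1 + 4·σ_2 + 1·σ_3 = 6(Δ_2 - Δ_1) = 42
Natural end conditions: σ_0 = σ_3 = 0.
Hence σ_0 = 0, σ_1 = -22, σ_2 = 16, σ_3 = 0.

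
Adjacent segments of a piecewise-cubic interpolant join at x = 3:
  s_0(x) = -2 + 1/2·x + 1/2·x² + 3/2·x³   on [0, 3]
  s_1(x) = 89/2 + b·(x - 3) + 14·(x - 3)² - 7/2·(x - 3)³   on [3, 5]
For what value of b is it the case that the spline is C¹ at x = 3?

s_0'(x) = 1/2 + 1·x + 9/2·x², so s_0'(3) = 44. On the right, s_1'(3) = b, so b = 44.

44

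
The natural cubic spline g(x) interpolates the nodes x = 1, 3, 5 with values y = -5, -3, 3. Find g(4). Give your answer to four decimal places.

-0.3750

Let M_i = g''(x_i). Step sizes h_i = 2, 2; slopes of the chords Δ_i = (y_(i+1) - y_i)/h_i = 1, 3.
  2·M_0 + 8·M_1 + 2·M_2 = 6(Δ_1 - Δ_0) = 12
Natural end conditions: M_0 = M_2 = 0.
Solving: M_0 = 0, M_1 = 3/2, M_2 = 0.
On [3, 5], g(x) = -3 + 2·(x - 3) + 3/4·(x - 3)² - 1/8·(x - 3)³.
With (x - 3) = 1: g(4) = -3/8.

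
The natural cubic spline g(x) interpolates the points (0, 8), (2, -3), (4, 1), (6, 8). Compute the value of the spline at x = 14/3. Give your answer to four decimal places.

3.4074

Write M_i for g''(x_i). With h_i = 2, 2, 2 and divided differences Δ_i = -11/2, 2, 7/2, the continuity of g' gives the tridiagonal system
  2·M_0 + 8·M_1 + 2·M_2 = 6(Δ_1 - Δ_0) = 45
  2·M_1 + 8·M_2 + 2·M_3 = 6(Δ_2 - Δ_1) = 9
Natural end conditions: M_0 = M_3 = 0.
Hence M_0 = 0, M_1 = 57/10, M_2 = -3/10, M_3 = 0.
On [4, 6], g(x) = 1 + 37/10·(x - 4) - 3/20·(x - 4)² + 1/40·(x - 4)³.
With (x - 4) = 2/3: g(14/3) = 92/27.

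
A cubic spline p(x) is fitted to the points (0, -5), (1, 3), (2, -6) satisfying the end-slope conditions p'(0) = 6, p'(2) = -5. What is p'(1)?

Let σ_i = p''(x_i). Step sizes h_i = 1, 1; slopes of the chords Δ_i = (y_(i+1) - y_i)/h_i = 8, -9.
  1·σ_0 + 4·σ_1 + 1·σ_2 = 6(Δ_1 - Δ_0) = -102
Clamped end conditions give two more equations: 2h_0·σ_0 + h_0·σ_1 = 6(Δ_0 - p'(0)) = 12 and h_1·σ_1 + 2h_1·σ_2 = 6(p'(2) - Δ_1) = 24.
Solving: σ_0 = 26, σ_1 = -40, σ_2 = 32.
On [1, 2], p'(x) = b_1 + 2c_1·(x - 1) + 3d_1·(x - 1)² with b_1 = Δ_1 - h_1(2σ_1 + σ_2)/6 = -1, c_1 = σ_1/2 = -20, d_1 = (σ_2 - σ_1)/(6h_1) = 12. So p'(1) = -1.

-1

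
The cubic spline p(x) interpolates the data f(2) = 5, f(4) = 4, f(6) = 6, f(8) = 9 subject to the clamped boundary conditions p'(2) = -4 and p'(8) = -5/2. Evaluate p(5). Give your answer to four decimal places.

4.6250

Let σ_i = p''(x_i). Step sizes h_i = 2, 2, 2; slopes of the chords Δ_i = (y_(i+1) - y_i)/h_i = -1/2, 1, 3/2.
  2·σ_0 + 8·σ_1 + 2·σ_2 = 6(Δ_1 - Δ_0) = 9
  2·σ_1 + 8·σ_2 + 2·σ_3 = 6(Δ_2 - Δ_1) = 3
Clamped end conditions give two more equations: 2h_0·σ_0 + h_0·σ_1 = 6(Δ_0 - p'(2)) = 21 and h_2·σ_2 + 2h_2·σ_3 = 6(p'(8) - Δ_2) = -24.
Hence σ_0 = 57/10, σ_1 = -9/10, σ_2 = 12/5, σ_3 = -36/5.
On [4, 6], p(x) = 4 + 4/5·(x - 4) - 9/20·(x - 4)² + 11/40·(x - 4)³.
With (x - 4) = 1: p(5) = 37/8.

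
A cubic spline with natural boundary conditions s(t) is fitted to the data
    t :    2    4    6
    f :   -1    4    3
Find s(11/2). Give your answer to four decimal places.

Let M_i = s''(x_i). Step sizes h_i = 2, 2; slopes of the chords Δ_i = (y_(i+1) - y_i)/h_i = 5/2, -1/2.
  2·M_0 + 8·M_1 + 2·M_2 = 6(Δ_1 - Δ_0) = -18
Natural end conditions: M_0 = M_2 = 0.
Solving: M_0 = 0, M_1 = -9/4, M_2 = 0.
On [4, 6], s(t) = 4 + 1·(t - 4) - 9/8·(t - 4)² + 3/16·(t - 4)³.
With (t - 4) = 3/2: s(11/2) = 461/128.

3.6016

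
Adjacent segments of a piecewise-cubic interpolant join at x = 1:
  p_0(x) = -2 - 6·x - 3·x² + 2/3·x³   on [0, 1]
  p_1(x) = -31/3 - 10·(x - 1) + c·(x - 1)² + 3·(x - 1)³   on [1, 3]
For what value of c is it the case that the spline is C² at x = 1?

-1

p_0''(x) = -6 + 4·x, so p_0''(1) = -2. On the right, p_1''(1) = 2c, so c = -1.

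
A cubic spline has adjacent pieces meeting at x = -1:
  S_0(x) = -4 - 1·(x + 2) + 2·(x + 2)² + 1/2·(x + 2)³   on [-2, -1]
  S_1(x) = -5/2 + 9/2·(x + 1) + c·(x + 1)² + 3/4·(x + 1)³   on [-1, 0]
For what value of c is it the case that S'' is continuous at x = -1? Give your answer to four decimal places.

S_0''(x) = 4 + 3·(x + 2), so S_0''(-1) = 7. On the right, S_1''(-1) = 2c, so c = 7/2.

3.5000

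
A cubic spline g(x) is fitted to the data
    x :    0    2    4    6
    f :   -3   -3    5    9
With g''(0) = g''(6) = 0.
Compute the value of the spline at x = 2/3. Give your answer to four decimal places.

Put M_i = g'' at the i-th knot. Here h = (2, 2, 2) and Δ = (0, 4, 2), so the interior equations h_(i-1)·M_(i-1) + 2(h_(i-1)+h_i)·M_i + h_i·M_(i+1) = 6(Δ_i − Δ_(i-1)) read
  2·M_0 + 8·M_1 + 2·M_2 = 6(Δ_1 - Δ_0) = 24
  2·M_1 + 8·M_2 + 2·M_3 = 6(Δ_2 - Δ_1) = -12
Natural end conditions: M_0 = M_3 = 0.
Hence M_0 = 0, M_1 = 18/5, M_2 = -12/5, M_3 = 0.
On [0, 2], g(x) = -3 - 6/5·x + 0·x² + 3/10·x³.
With x = 2/3: g(2/3) = -167/45.

-3.7111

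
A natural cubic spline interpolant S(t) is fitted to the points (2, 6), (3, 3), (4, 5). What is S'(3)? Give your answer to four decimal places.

Put M_i = S'' at the i-th knot. Here h = (1, 1) and Δ = (-3, 2), so the interior equations h_(i-1)·M_(i-1) + 2(h_(i-1)+h_i)·M_i + h_i·M_(i+1) = 6(Δ_i − Δ_(i-1)) read
  1·M_0 + 4·M_1 + 1·M_2 = 6(Δ_1 - Δ_0) = 30
Natural end conditions: M_0 = M_2 = 0.
Hence M_0 = 0, M_1 = 15/2, M_2 = 0.
On [3, 4], S'(t) = b_1 + 2c_1·(t - 3) + 3d_1·(t - 3)² with b_1 = Δ_1 - h_1(2M_1 + M_2)/6 = -1/2, c_1 = M_1/2 = 15/4, d_1 = (M_2 - M_1)/(6h_1) = -5/4. So S'(3) = -1/2.

-0.5000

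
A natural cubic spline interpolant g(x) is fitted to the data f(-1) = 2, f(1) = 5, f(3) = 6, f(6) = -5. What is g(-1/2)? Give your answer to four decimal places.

2.7706

Put M_i = g'' at the i-th knot. Here h = (2, 2, 3) and Δ = (3/2, 1/2, -11/3), so the interior equations h_(i-1)·M_(i-1) + 2(h_(i-1)+h_i)·M_i + h_i·M_(i+1) = 6(Δ_i − Δ_(i-1)) read
  2·M_0 + 8·M_1 + 2·M_2 = 6(Δ_1 - Δ_0) = -6
  2·M_1 + 10·M_2 + 3·M_3 = 6(Δ_2 - Δ_1) = -25
Natural end conditions: M_0 = M_3 = 0.
Solving: M_0 = 0, M_1 = -5/38, M_2 = -47/19, M_3 = 0.
On [-1, 1], g(x) = 2 + 88/57·(x + 1) + 0·(x + 1)² - 5/456·(x + 1)³.
With (x + 1) = 1/2: g(-1/2) = 3369/1216.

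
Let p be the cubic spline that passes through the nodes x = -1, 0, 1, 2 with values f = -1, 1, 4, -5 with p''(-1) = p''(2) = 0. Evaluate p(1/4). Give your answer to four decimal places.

2.1656

With m_i denoting the second derivative at x_i, h_i = 1, 1, 1, and Δ_i = (y_(i+1) − y_i)/h_i = 2, 3, -9:
  1·m_0 + 4·m_1 + 1·m_2 = 6(Δ_1 - Δ_0) = 6
  1·m_1 + 4·m_2 + 1·m_3 = 6(Δ_2 - Δ_1) = -72
Natural end conditions: m_0 = m_3 = 0.
Forward elimination and back-substitution give m_0 = 0, m_1 = 32/5, m_2 = -98/5, m_3 = 0.
On [0, 1], p(x) = 1 + 62/15·x + 16/5·x² - 13/3·x³.
With x = 1/4: p(1/4) = 693/320.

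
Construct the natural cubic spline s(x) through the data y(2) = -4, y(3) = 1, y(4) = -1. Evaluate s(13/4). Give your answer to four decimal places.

With M_i denoting the second derivative at x_i, h_i = 1, 1, and Δ_i = (y_(i+1) − y_i)/h_i = 5, -2:
  1·M_0 + 4·M_1 + 1·M_2 = 6(Δ_1 - Δ_0) = -42
Natural end conditions: M_0 = M_2 = 0.
Forward elimination and back-substitution give M_0 = 0, M_1 = -21/2, M_2 = 0.
On [3, 4], s(x) = 1 + 3/2·(x - 3) - 21/4·(x - 3)² + 7/4·(x - 3)³.
With (x - 3) = 1/4: s(13/4) = 275/256.

1.0742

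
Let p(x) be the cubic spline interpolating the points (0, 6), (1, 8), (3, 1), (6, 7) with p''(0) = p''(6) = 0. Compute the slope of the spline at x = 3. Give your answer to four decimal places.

With m_i denoting the second derivative at x_i, h_i = 1, 2, 3, and Δ_i = (y_(i+1) − y_i)/h_i = 2, -7/2, 2:
  1·m_0 + 6·m_1 + 2·m_2 = 6(Δ_1 - Δ_0) = -33
  2·m_1 + 10·m_2 + 3·m_3 = 6(Δ_2 - Δ_1) = 33
Natural end conditions: m_0 = m_3 = 0.
Solving: m_0 = 0, m_1 = -99/14, m_2 = 33/7, m_3 = 0.
On [3, 6], p'(x) = b_2 + 2c_2·(x - 3) + 3d_2·(x - 3)² with b_2 = Δ_2 - h_2(2m_2 + m_3)/6 = -19/7, c_2 = m_2/2 = 33/14, d_2 = (m_3 - m_2)/(6h_2) = -11/42. So p'(3) = -19/7.

-2.7143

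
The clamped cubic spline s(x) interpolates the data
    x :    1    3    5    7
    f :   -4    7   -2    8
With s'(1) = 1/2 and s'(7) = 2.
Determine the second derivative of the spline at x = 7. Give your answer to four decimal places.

-11.3000

With M_i denoting the second derivative at x_i, h_i = 2, 2, 2, and Δ_i = (y_(i+1) − y_i)/h_i = 11/2, -9/2, 5:
  2·M_0 + 8·M_1 + 2·M_2 = 6(Δ_1 - Δ_0) = -60
  2·M_1 + 8·M_2 + 2·M_3 = 6(Δ_2 - Δ_1) = 57
Clamped end conditions give two more equations: 2h_0·M_0 + h_0·M_1 = 6(Δ_0 - s'(1)) = 30 and h_2·M_2 + 2h_2·M_3 = 6(s'(7) - Δ_2) = -18.
Forward elimination and back-substitution give M_0 = 74/5, M_1 = -73/5, M_2 = 68/5, M_3 = -113/10.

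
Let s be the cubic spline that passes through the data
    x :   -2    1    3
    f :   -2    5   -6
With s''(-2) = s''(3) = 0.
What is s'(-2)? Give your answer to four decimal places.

Put M_i = s'' at the i-th knot. Here h = (3, 2) and Δ = (7/3, -11/2), so the interior equations h_(i-1)·M_(i-1) + 2(h_(i-1)+h_i)·M_i + h_i·M_(i+1) = 6(Δ_i − Δ_(i-1)) read
  3·M_0 + 10·M_1 + 2·M_2 = 6(Δ_1 - Δ_0) = -47
Natural end conditions: M_0 = M_2 = 0.
Hence M_0 = 0, M_1 = -47/10, M_2 = 0.
On [-2, 1], s'(x) = b_0 + 2c_0·(x + 2) + 3d_0·(x + 2)² with b_0 = Δ_0 - h_0(2M_0 + M_1)/6 = 281/60, c_0 = M_0/2 = 0, d_0 = (M_1 - M_0)/(6h_0) = -47/180. So s'(-2) = 281/60.

4.6833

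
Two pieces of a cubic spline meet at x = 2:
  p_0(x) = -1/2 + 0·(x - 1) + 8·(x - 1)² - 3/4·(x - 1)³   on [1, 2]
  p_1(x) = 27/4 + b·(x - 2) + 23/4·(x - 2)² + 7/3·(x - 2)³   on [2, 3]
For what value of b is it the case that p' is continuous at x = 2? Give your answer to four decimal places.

p_0'(x) = 0 + 16·(x - 1) - 9/4·(x - 1)², so p_0'(2) = 55/4. On the right, p_1'(2) = b, so b = 55/4.

13.7500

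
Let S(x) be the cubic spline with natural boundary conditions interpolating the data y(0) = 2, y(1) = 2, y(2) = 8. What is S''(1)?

With m_i denoting the second derivative at x_i, h_i = 1, 1, and Δ_i = (y_(i+1) − y_i)/h_i = 0, 6:
  1·m_0 + 4·m_1 + 1·m_2 = 6(Δ_1 - Δ_0) = 36
Natural end conditions: m_0 = m_2 = 0.
Solving: m_0 = 0, m_1 = 9, m_2 = 0.

9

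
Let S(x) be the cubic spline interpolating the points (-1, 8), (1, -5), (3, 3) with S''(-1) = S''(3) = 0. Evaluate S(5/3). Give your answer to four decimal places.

Let M_i = S''(x_i). Step sizes h_i = 2, 2; slopes of the chords Δ_i = (y_(i+1) - y_i)/h_i = -13/2, 4.
  2·M_0 + 8·M_1 + 2·M_2 = 6(Δ_1 - Δ_0) = 63
Natural end conditions: M_0 = M_2 = 0.
Hence M_0 = 0, M_1 = 63/8, M_2 = 0.
On [1, 3], S(x) = -5 - 5/4·(x - 1) + 63/16·(x - 1)² - 21/32·(x - 1)³.
With (x - 1) = 2/3: S(5/3) = -77/18.

-4.2778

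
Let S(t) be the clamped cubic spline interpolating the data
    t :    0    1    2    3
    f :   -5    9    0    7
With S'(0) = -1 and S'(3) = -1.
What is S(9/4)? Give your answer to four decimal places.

Put σ_i = S'' at the i-th knot. Here h = (1, 1, 1) and Δ = (14, -9, 7), so the interior equations h_(i-1)·σ_(i-1) + 2(h_(i-1)+h_i)·σ_i + h_i·σ_(i+1) = 6(Δ_i − Δ_(i-1)) read
  1·σ_0 + 4·σ_1 + 1·σ_2 = 6(Δ_1 - Δ_0) = -138
  1·σ_1 + 4·σ_2 + 1·σ_3 = 6(Δ_2 - Δ_1) = 96
Clamped end conditions give two more equations: 2h_0·σ_0 + h_0·σ_1 = 6(Δ_0 - S'(0)) = 90 and h_2·σ_2 + 2h_2·σ_3 = 6(S'(3) - Δ_2) = -48.
Solving: σ_0 = 394/5, σ_1 = -338/5, σ_2 = 268/5, σ_3 = -254/5.
On [2, 3], S(t) = 0 - 12/5·(t - 2) + 134/5·(t - 2)² - 87/5·(t - 2)³.
With (t - 2) = 1/4: S(9/4) = 257/320.

0.8031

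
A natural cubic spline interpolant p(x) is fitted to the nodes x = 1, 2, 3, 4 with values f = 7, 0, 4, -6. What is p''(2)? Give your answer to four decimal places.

Let M_i = p''(x_i). Step sizes h_i = 1, 1, 1; slopes of the chords Δ_i = (y_(i+1) - y_i)/h_i = -7, 4, -10.
  1·M_0 + 4·M_1 + 1·M_2 = 6(Δ_1 - Δ_0) = 66
  1·M_1 + 4·M_2 + 1·M_3 = 6(Δ_2 - Δ_1) = -84
Natural end conditions: M_0 = M_3 = 0.
Solving: M_0 = 0, M_1 = 116/5, M_2 = -134/5, M_3 = 0.

23.2000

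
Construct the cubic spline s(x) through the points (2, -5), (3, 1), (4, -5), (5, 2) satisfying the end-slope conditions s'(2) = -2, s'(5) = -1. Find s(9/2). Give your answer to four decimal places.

Put M_i = s'' at the i-th knot. Here h = (1, 1, 1) and Δ = (6, -6, 7), so the interior equations h_(i-1)·M_(i-1) + 2(h_(i-1)+h_i)·M_i + h_i·M_(i+1) = 6(Δ_i − Δ_(i-1)) read
  1·M_0 + 4·M_1 + 1·M_2 = 6(Δ_1 - Δ_0) = -72
  1·M_1 + 4·M_2 + 1·M_3 = 6(Δ_2 - Δ_1) = 78
Clamped end conditions give two more equations: 2h_0·M_0 + h_0·M_1 = 6(Δ_0 - s'(2)) = 48 and h_2·M_2 + 2h_2·M_3 = 6(s'(5) - Δ_2) = -48.
Forward elimination and back-substitution give M_0 = 652/15, M_1 = -584/15, M_2 = 604/15, M_3 = -662/15.
On [4, 5], s(x) = -5 + 14/15·(x - 4) + 302/15·(x - 4)² - 211/15·(x - 4)³.
With (x - 4) = 1/2: s(9/2) = -151/120.

-1.2583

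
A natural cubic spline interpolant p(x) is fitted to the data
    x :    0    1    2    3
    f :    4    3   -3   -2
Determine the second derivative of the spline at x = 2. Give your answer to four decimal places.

13.2000

Put M_i = p'' at the i-th knot. Here h = (1, 1, 1) and Δ = (-1, -6, 1), so the interior equations h_(i-1)·M_(i-1) + 2(h_(i-1)+h_i)·M_i + h_i·M_(i+1) = 6(Δ_i − Δ_(i-1)) read
  1·M_0 + 4·M_1 + 1·M_2 = 6(Δ_1 - Δ_0) = -30
  1·M_1 + 4·M_2 + 1·M_3 = 6(Δ_2 - Δ_1) = 42
Natural end conditions: M_0 = M_3 = 0.
Solving: M_0 = 0, M_1 = -54/5, M_2 = 66/5, M_3 = 0.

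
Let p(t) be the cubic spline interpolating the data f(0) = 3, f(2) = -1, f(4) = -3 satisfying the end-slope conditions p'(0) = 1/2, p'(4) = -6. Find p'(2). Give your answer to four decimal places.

With σ_i denoting the second derivative at x_i, h_i = 2, 2, and Δ_i = (y_(i+1) − y_i)/h_i = -2, -1:
  2·σ_0 + 8·σ_1 + 2·σ_2 = 6(Δ_1 - Δ_0) = 6
Clamped end conditions give two more equations: 2h_0·σ_0 + h_0·σ_1 = 6(Δ_0 - p'(0)) = -15 and h_1·σ_1 + 2h_1·σ_2 = 6(p'(4) - Δ_1) = -30.
Solving: σ_0 = -49/8, σ_1 = 19/4, σ_2 = -79/8.
On [2, 4], p'(t) = b_1 + 2c_1·(t - 2) + 3d_1·(t - 2)² with b_1 = Δ_1 - h_1(2σ_1 + σ_2)/6 = -7/8, c_1 = σ_1/2 = 19/8, d_1 = (σ_2 - σ_1)/(6h_1) = -39/32. So p'(2) = -7/8.

-0.8750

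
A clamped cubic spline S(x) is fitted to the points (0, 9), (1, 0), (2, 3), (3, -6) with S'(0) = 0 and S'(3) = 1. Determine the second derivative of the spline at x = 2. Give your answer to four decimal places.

Let σ_i = S''(x_i). Step sizes h_i = 1, 1, 1; slopes of the chords Δ_i = (y_(i+1) - y_i)/h_i = -9, 3, -9.
  1·σ_0 + 4·σ_1 + 1·σ_2 = 6(Δ_1 - Δ_0) = 72
  1·σ_1 + 4·σ_2 + 1·σ_3 = 6(Δ_2 - Δ_1) = -72
Clamped end conditions give two more equations: 2h_0·σ_0 + h_0·σ_1 = 6(Δ_0 - S'(0)) = -54 and h_2·σ_2 + 2h_2·σ_3 = 6(S'(3) - Δ_2) = 60.
Forward elimination and back-substitution give σ_0 = -704/15, σ_1 = 598/15, σ_2 = -608/15, σ_3 = 754/15.

-40.5333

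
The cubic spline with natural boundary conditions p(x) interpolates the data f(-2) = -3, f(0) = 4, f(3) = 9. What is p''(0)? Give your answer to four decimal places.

-1.1000

Put m_i = p'' at the i-th knot. Here h = (2, 3) and Δ = (7/2, 5/3), so the interior equations h_(i-1)·m_(i-1) + 2(h_(i-1)+h_i)·m_i + h_i·m_(i+1) = 6(Δ_i − Δ_(i-1)) read
  2·m_0 + 10·m_1 + 3·m_2 = 6(Δ_1 - Δ_0) = -11
Natural end conditions: m_0 = m_2 = 0.
Forward elimination and back-substitution give m_0 = 0, m_1 = -11/10, m_2 = 0.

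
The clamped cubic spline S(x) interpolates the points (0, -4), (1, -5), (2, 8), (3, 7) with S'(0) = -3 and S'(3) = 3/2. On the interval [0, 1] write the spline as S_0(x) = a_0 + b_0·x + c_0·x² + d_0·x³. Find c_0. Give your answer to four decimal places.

Let M_i = S''(x_i). Step sizes h_i = 1, 1, 1; slopes of the chords Δ_i = (y_(i+1) - y_i)/h_i = -1, 13, -1.
  1·M_0 + 4·M_1 + 1·M_2 = 6(Δ_1 - Δ_0) = 84
  1·M_1 + 4·M_2 + 1·M_3 = 6(Δ_2 - Δ_1) = -84
Clamped end conditions give two more equations: 2h_0·M_0 + h_0·M_1 = 6(Δ_0 - S'(0)) = 12 and h_2·M_2 + 2h_2·M_3 = 6(S'(3) - Δ_2) = 15.
Hence M_0 = -51/5, M_1 = 162/5, M_2 = -177/5, M_3 = 126/5.
On [0, 1], with S_0(x) = a_0 + b_0·x + c_0·x² + d_0·x³: c_0 = M_0/2 = -51/10, d_0 = (M_1 - M_0)/(6h_0) = 71/10, b_0 = Δ_0 - h_0(2M_0 + M_1)/6 = -3.

-5.1000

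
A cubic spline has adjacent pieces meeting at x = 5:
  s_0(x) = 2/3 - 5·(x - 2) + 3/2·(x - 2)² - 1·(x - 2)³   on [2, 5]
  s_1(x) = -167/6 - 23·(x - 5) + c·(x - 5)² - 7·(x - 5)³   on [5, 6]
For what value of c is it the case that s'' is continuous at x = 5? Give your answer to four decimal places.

-7.5000

s_0''(x) = 3 - 6·(x - 2), so s_0''(5) = -15. On the right, s_1''(5) = 2c, so c = -15/2.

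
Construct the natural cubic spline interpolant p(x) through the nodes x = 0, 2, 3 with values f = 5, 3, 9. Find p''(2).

7

Let σ_i = p''(x_i). Step sizes h_i = 2, 1; slopes of the chords Δ_i = (y_(i+1) - y_i)/h_i = -1, 6.
  2·σ_0 + 6·σ_1 + 1·σ_2 = 6(Δ_1 - Δ_0) = 42
Natural end conditions: σ_0 = σ_2 = 0.
Hence σ_0 = 0, σ_1 = 7, σ_2 = 0.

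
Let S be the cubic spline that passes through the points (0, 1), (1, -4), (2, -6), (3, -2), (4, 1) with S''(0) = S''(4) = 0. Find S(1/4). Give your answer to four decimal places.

Let σ_i = S''(x_i). Step sizes h_i = 1, 1, 1, 1; slopes of the chords Δ_i = (y_(i+1) - y_i)/h_i = -5, -2, 4, 3.
  1·σ_0 + 4·σ_1 + 1·σ_2 = 6(Δ_1 - Δ_0) = 18
  1·σ_1 + 4·σ_2 + 1·σ_3 = 6(Δ_2 - Δ_1) = 36
  1·σ_2 + 4·σ_3 + 1·σ_4 = 6(Δ_3 - Δ_2) = -6
Natural end conditions: σ_0 = σ_4 = 0.
Solving: σ_0 = 0, σ_1 = 15/7, σ_2 = 66/7, σ_3 = -27/7, σ_4 = 0.
On [0, 1], S(x) = 1 - 75/14·x + 0·x² + 5/14·x³.
With x = 1/4: S(1/4) = -299/896.

-0.3337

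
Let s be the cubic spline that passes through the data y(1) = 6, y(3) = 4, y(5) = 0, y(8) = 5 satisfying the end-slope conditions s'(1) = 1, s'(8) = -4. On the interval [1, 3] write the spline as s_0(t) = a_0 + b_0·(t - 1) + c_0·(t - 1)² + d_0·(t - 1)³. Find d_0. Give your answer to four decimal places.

Let M_i = s''(x_i). Step sizes h_i = 2, 2, 3; slopes of the chords Δ_i = (y_(i+1) - y_i)/h_i = -1, -2, 5/3.
  2·M_0 + 8·M_1 + 2·M_2 = 6(Δ_1 - Δ_0) = -6
  2·M_1 + 10·M_2 + 3·M_3 = 6(Δ_2 - Δ_1) = 22
Clamped end conditions give two more equations: 2h_0·M_0 + h_0·M_1 = 6(Δ_0 - s'(1)) = -12 and h_2·M_2 + 2h_2·M_3 = 6(s'(8) - Δ_2) = -34.
Solving: M_0 = -85/37, M_1 = -52/37, M_2 = 182/37, M_3 = -902/111.
On [1, 3], with s_0(t) = a_0 + b_0·(t - 1) + c_0·(t - 1)² + d_0·(t - 1)³: c_0 = M_0/2 = -85/74, d_0 = (M_1 - M_0)/(6h_0) = 11/148, b_0 = Δ_0 - h_0(2M_0 + M_1)/6 = 1.

0.0743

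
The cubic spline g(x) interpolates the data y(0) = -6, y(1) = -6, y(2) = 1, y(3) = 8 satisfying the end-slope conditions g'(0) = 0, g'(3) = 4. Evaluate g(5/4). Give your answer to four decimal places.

-4.8844

Write M_i for g''(x_i). With h_i = 1, 1, 1 and divided differences Δ_i = 0, 7, 7, the continuity of g' gives the tridiagonal system
  1·M_0 + 4·M_1 + 1·M_2 = 6(Δ_1 - Δ_0) = 42
  1·M_1 + 4·M_2 + 1·M_3 = 6(Δ_2 - Δ_1) = 0
Clamped end conditions give two more equations: 2h_0·M_0 + h_0·M_1 = 6(Δ_0 - g'(0)) = 0 and h_2·M_2 + 2h_2·M_3 = 6(g'(3) - Δ_2) = -18.
Hence M_0 = -92/15, M_1 = 184/15, M_2 = -14/15, M_3 = -128/15.
On [1, 2], g(x) = -6 + 46/15·(x - 1) + 92/15·(x - 1)² - 11/5·(x - 1)³.
With (x - 1) = 1/4: g(5/4) = -1563/320.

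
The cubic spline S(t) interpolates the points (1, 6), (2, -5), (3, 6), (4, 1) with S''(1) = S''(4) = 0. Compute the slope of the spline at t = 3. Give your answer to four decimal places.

6.4667

Let σ_i = S''(x_i). Step sizes h_i = 1, 1, 1; slopes of the chords Δ_i = (y_(i+1) - y_i)/h_i = -11, 11, -5.
  1·σ_0 + 4·σ_1 + 1·σ_2 = 6(Δ_1 - Δ_0) = 132
  1·σ_1 + 4·σ_2 + 1·σ_3 = 6(Δ_2 - Δ_1) = -96
Natural end conditions: σ_0 = σ_3 = 0.
Solving the tridiagonal system: σ_0 = 0, σ_1 = 208/5, σ_2 = -172/5, σ_3 = 0.
On [3, 4], S'(t) = b_2 + 2c_2·(t - 3) + 3d_2·(t - 3)² with b_2 = Δ_2 - h_2(2σ_2 + σ_3)/6 = 97/15, c_2 = σ_2/2 = -86/5, d_2 = (σ_3 - σ_2)/(6h_2) = 86/15. So S'(3) = 97/15.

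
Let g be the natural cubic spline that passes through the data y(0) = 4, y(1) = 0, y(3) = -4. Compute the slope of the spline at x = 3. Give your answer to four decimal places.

-1.3333

Let σ_i = g''(x_i). Step sizes h_i = 1, 2; slopes of the chords Δ_i = (y_(i+1) - y_i)/h_i = -4, -2.
  1·σ_0 + 6·σ_1 + 2·σ_2 = 6(Δ_1 - Δ_0) = 12
Natural end conditions: σ_0 = σ_2 = 0.
Solving: σ_0 = 0, σ_1 = 2, σ_2 = 0.
On [1, 3], g'(x) = b_1 + 2c_1·(x - 1) + 3d_1·(x - 1)² with b_1 = Δ_1 - h_1(2σ_1 + σ_2)/6 = -10/3, c_1 = σ_1/2 = 1, d_1 = (σ_2 - σ_1)/(6h_1) = -1/6. So g'(3) = -4/3.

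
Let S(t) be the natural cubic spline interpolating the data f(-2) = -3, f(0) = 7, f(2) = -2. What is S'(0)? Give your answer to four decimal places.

Let M_i = S''(x_i). Step sizes h_i = 2, 2; slopes of the chords Δ_i = (y_(i+1) - y_i)/h_i = 5, -9/2.
  2·M_0 + 8·M_1 + 2·M_2 = 6(Δ_1 - Δ_0) = -57
Natural end conditions: M_0 = M_2 = 0.
Solving the tridiagonal system: M_0 = 0, M_1 = -57/8, M_2 = 0.
On [0, 2], S'(t) = b_1 + 2c_1·t + 3d_1·t² with b_1 = Δ_1 - h_1(2M_1 + M_2)/6 = 1/4, c_1 = M_1/2 = -57/16, d_1 = (M_2 - M_1)/(6h_1) = 19/32. So S'(0) = 1/4.

0.2500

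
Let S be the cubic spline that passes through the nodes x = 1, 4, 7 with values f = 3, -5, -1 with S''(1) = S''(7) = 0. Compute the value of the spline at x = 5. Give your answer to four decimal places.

-4.7778

With σ_i denoting the second derivative at x_i, h_i = 3, 3, and Δ_i = (y_(i+1) − y_i)/h_i = -8/3, 4/3:
  3·σ_0 + 12·σ_1 + 3·σ_2 = 6(Δ_1 - Δ_0) = 24
Natural end conditions: σ_0 = σ_2 = 0.
Hence σ_0 = 0, σ_1 = 2, σ_2 = 0.
On [4, 7], S(x) = -5 - 2/3·(x - 4) + 1·(x - 4)² - 1/9·(x - 4)³.
With (x - 4) = 1: S(5) = -43/9.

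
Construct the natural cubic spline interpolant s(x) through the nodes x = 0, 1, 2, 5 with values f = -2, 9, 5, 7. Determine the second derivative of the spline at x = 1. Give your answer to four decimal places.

-24.1290

Write m_i for s''(x_i). With h_i = 1, 1, 3 and divided differences Δ_i = 11, -4, 2/3, the continuity of s' gives the tridiagonal system
  1·m_0 + 4·m_1 + 1·m_2 = 6(Δ_1 - Δ_0) = -90
  1·m_1 + 8·m_2 + 3·m_3 = 6(Δ_2 - Δ_1) = 28
Natural end conditions: m_0 = m_3 = 0.
Solving the tridiagonal system: m_0 = 0, m_1 = -748/31, m_2 = 202/31, m_3 = 0.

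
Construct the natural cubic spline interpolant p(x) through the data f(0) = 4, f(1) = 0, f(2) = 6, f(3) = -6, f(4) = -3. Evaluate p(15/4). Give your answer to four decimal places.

With m_i denoting the second derivative at x_i, h_i = 1, 1, 1, 1, and Δ_i = (y_(i+1) − y_i)/h_i = -4, 6, -12, 3:
  1·m_0 + 4·m_1 + 1·m_2 = 6(Δ_1 - Δ_0) = 60
  1·m_1 + 4·m_2 + 1·m_3 = 6(Δ_2 - Δ_1) = -108
  1·m_2 + 4·m_3 + 1·m_4 = 6(Δ_3 - Δ_2) = 90
Natural end conditions: m_0 = m_4 = 0.
Solving the tridiagonal system: m_0 = 0, m_1 = 711/28, m_2 = -291/7, m_3 = 921/28, m_4 = 0.
On [3, 4], p(x) = -6 - 223/28·(x - 3) + 921/56·(x - 3)² - 307/56·(x - 3)³.
With (x - 3) = 3/4: p(15/4) = -18045/3584.

-5.0349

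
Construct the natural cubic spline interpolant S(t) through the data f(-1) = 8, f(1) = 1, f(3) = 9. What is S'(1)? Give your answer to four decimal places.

With M_i denoting the second derivative at x_i, h_i = 2, 2, and Δ_i = (y_(i+1) − y_i)/h_i = -7/2, 4:
  2·M_0 + 8·M_1 + 2·M_2 = 6(Δ_1 - Δ_0) = 45
Natural end conditions: M_0 = M_2 = 0.
Hence M_0 = 0, M_1 = 45/8, M_2 = 0.
On [1, 3], S'(t) = b_1 + 2c_1·(t - 1) + 3d_1·(t - 1)² with b_1 = Δ_1 - h_1(2M_1 + M_2)/6 = 1/4, c_1 = M_1/2 = 45/16, d_1 = (M_2 - M_1)/(6h_1) = -15/32. So S'(1) = 1/4.

0.2500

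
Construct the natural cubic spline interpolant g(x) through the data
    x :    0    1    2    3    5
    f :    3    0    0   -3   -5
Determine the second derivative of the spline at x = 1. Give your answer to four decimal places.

6.2093

Put M_i = g'' at the i-th knot. Here h = (1, 1, 1, 2) and Δ = (-3, 0, -3, -1), so the interior equations h_(i-1)·M_(i-1) + 2(h_(i-1)+h_i)·M_i + h_i·M_(i+1) = 6(Δ_i − Δ_(i-1)) read
  1·M_0 + 4·M_1 + 1·M_2 = 6(Δ_1 - Δ_0) = 18
  1·M_1 + 4·M_2 + 1·M_3 = 6(Δ_2 - Δ_1) = -18
  1·M_2 + 6·M_3 + 2·M_4 = 6(Δ_3 - Δ_2) = 12
Natural end conditions: M_0 = M_4 = 0.
Forward elimination and back-substitution give M_0 = 0, M_1 = 267/43, M_2 = -294/43, M_3 = 135/43, M_4 = 0.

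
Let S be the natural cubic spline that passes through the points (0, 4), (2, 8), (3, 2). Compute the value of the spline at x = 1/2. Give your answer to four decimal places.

6.2500

Write M_i for S''(x_i). With h_i = 2, 1 and divided differences Δ_i = 2, -6, the continuity of S' gives the tridiagonal system
  2·M_0 + 6·M_1 + 1·M_2 = 6(Δ_1 - Δ_0) = -48
Natural end conditions: M_0 = M_2 = 0.
Solving: M_0 = 0, M_1 = -8, M_2 = 0.
On [0, 2], S(x) = 4 + 14/3·x + 0·x² - 2/3·x³.
With x = 1/2: S(1/2) = 25/4.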